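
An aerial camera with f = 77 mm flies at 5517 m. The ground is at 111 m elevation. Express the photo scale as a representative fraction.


scale = f / (H - h) = 77 mm / 5406 m = 77 / 5406000 = 1:70208

1:70208


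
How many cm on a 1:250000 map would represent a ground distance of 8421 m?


map_cm = 8421 * 100 / 250000 = 3.3684 cm ≈ 3.37 cm

3.37 cm


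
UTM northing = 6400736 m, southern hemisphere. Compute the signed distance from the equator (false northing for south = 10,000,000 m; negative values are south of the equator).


For southern: actual = 6400736 - 10000000 = -3599264 m

-3599264 m


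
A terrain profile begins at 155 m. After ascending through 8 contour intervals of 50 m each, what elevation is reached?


elevation = 155 + 8 * 50 = 555 m

555 m


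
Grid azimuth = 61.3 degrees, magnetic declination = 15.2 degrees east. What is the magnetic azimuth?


magnetic azimuth = grid azimuth - declination (east +ve)
mag_az = 61.3 - 15.2 = 46.1 degrees

46.1 degrees


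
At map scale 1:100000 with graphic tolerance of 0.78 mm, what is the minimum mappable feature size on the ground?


ground = 0.78 mm * 100000 / 1000 = 78.0 m

78.0 m


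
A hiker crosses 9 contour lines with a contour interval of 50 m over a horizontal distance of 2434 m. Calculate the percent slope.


elevation change = 9 * 50 = 450 m
slope = 450 / 2434 * 100 = 18.5%

18.5%


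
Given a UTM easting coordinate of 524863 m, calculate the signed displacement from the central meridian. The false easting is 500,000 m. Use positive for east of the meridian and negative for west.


displacement = 524863 - 500000 = 24863 m

24863 m


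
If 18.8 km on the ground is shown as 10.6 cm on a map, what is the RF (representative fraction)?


ground = 18.8 km = 1880000 cm; RF denominator = ground / map = 1880000 / 10.6 ≈ 177358; RF = 1:177358

1:177358


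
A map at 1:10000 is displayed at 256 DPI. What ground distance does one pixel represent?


pixel_cm = 2.54 / 256 ≈ 0.009922 cm
ground = pixel_cm * 10000 / 100 = 2.54 * 10000 / (256 * 100) = 25400 / 25600 ≈ 0.99 m

0.99 m


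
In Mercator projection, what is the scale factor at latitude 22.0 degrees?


SF = 1 / cos(22.0) = 1 / 0.927184 = 1.079

1.079


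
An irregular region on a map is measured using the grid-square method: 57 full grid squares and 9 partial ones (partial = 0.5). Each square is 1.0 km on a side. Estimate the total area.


effective squares = 57 + 9 * 0.5 = 61.5
area = 61.5 * 1.0 = 61.5 km^2

61.5 km^2


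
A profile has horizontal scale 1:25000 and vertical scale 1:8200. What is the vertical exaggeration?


VE = horizontal_scale / vertical_scale = 25000 / 8200 ≈ 3.0

3.0x


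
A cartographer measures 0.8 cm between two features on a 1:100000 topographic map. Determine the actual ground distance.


ground = 0.8 cm * 100000 / 100 = 800.0 m

800.0 m


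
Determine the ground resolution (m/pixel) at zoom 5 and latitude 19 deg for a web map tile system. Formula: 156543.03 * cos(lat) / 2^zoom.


res = 156543.03 * cos(19) / 2^5 = 156543.03 * 0.94551858 / 32 = 4625.45 m/pixel

4625.45 m/pixel


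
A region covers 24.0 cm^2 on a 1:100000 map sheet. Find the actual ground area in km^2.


ground_area = 24.0 * (100000/100)^2 = 24000000.0 m^2 = 24.0 km^2

24.0 km^2


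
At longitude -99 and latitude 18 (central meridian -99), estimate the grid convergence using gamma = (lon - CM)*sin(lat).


gamma = (-99 - -99) * sin(18) = 0 * 0.309017 = 0.0 degrees

0.0 degrees


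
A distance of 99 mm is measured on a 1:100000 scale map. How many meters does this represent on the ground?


ground = 99 mm * 100000 / 1000 = 9900.0 m

9900.0 m


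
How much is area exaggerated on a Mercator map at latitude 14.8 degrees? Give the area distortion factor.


area_distortion = 1/cos^2(14.8) = 1.07

1.07


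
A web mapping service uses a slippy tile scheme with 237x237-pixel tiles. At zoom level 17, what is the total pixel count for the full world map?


tiles per axis = 2^17 = 131072
total tiles = 131072^2 = 17179869184
pixels per axis = 131072 * 237 = 31064064
total pixels = 31064064^2 = 964976072196096

964976072196096 pixels


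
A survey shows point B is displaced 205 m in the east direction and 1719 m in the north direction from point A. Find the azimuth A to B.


az = atan2(205, 1719) = 6.8 deg
adjusted to 0-360: 6.8 degrees

6.8 degrees


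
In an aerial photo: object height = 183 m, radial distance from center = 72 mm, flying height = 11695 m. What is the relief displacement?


d = h * r / H = 183 * 72 / 11695 = 1.13 mm

1.13 mm


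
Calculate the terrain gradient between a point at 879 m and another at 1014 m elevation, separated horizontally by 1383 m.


gradient = (1014 - 879) / 1383 = 135 / 1383 = 0.0976

0.0976


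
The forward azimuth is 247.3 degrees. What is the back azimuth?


back azimuth = (247.3 + 180) mod 360 = 67.3 degrees

67.3 degrees


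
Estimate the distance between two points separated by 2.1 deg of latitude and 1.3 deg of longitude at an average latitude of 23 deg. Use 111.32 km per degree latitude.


dlat_km = 2.1 * 111.32 = 233.772
dlon_km = 1.3 * 111.32 * cos(23) ≈ 133.212
dist = sqrt(233.772^2 + 133.212^2) ≈ 269.1 km

269.1 km


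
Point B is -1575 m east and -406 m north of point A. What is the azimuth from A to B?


az = atan2(-1575, -406) = -104.5 deg
adjusted to 0-360: 255.5 degrees

255.5 degrees


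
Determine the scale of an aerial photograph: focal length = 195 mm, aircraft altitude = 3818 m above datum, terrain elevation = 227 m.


scale = f / (H - h) = 195 mm / 3591 m = 195 / 3591000 = 1:18415

1:18415


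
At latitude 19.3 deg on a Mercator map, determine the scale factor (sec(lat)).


SF = 1 / cos(19.3) = 1 / 0.943801 = 1.06

1.06


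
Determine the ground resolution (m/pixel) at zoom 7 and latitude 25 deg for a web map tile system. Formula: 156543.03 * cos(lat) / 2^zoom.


res = 156543.03 * cos(25) / 2^7 = 156543.03 * 0.90630779 / 128 = 1108.41 m/pixel

1108.41 m/pixel


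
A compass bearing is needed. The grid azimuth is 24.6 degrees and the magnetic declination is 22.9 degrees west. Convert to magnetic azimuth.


magnetic azimuth = grid azimuth - declination (east +ve)
mag_az = 24.6 - -22.9 = 47.5 degrees

47.5 degrees


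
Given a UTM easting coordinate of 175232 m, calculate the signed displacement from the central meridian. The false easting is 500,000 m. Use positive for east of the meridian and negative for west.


displacement = 175232 - 500000 = -324768 m

-324768 m


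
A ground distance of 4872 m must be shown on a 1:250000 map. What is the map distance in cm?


map_cm = 4872 * 100 / 250000 = 1.9488 cm ≈ 1.95 cm

1.95 cm


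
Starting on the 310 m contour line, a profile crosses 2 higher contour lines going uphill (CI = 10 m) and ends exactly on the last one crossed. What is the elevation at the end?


elevation = 310 + 2 * 10 = 330 m

330 m


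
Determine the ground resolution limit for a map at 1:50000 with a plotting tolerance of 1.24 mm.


ground = 1.24 mm * 50000 / 1000 = 62.0 m

62.0 m


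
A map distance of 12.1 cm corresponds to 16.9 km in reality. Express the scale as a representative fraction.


ground = 16.9 km = 1690000 cm; RF denominator = ground / map = 1690000 / 12.1 ≈ 139669; RF = 1:139669

1:139669


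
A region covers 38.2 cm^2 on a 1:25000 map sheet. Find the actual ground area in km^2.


ground_area = 38.2 * (25000/100)^2 = 2387500.0 m^2 = 2.3875 km^2 ≈ 2.388 km^2

2.388 km^2


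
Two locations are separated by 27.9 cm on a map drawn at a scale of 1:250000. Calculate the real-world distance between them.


ground = 27.9 cm * 250000 / 100 = 69750.0 m = 69.75 km

69.75 km


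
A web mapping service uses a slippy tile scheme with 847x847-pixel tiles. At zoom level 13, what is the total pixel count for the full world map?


tiles per axis = 2^13 = 8192
total tiles = 8192^2 = 67108864
pixels per axis = 8192 * 847 = 6938624
total pixels = 6938624^2 = 48144503013376

48144503013376 pixels


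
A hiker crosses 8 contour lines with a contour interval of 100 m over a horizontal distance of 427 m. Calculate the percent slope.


elevation change = 8 * 100 = 800 m
slope = 800 / 427 * 100 = 187.4%

187.4%


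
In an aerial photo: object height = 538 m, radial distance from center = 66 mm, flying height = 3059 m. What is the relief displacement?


d = h * r / H = 538 * 66 / 3059 = 11.61 mm

11.61 mm


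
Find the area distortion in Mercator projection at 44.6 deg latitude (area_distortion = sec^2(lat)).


area_distortion = 1/cos^2(44.6) = 1.972

1.972


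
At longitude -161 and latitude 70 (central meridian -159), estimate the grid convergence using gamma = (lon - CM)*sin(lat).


gamma = (-161 - -159) * sin(70) = -2 * 0.939693 = -1.879 degrees

-1.879 degrees


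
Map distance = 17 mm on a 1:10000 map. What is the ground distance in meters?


ground = 17 mm * 10000 / 1000 = 170.0 m

170.0 m


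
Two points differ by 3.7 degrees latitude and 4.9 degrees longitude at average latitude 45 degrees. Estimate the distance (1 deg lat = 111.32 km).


dlat_km = 3.7 * 111.32 = 411.884
dlon_km = 4.9 * 111.32 * cos(45) ≈ 385.704
dist = sqrt(411.884^2 + 385.704^2) ≈ 564.3 km

564.3 km


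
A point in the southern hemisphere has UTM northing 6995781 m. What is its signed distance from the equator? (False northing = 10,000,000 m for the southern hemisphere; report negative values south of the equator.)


For southern: actual = 6995781 - 10000000 = -3004219 m

-3004219 m


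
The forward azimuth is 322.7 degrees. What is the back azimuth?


back azimuth = (322.7 + 180) mod 360 = 142.7 degrees

142.7 degrees


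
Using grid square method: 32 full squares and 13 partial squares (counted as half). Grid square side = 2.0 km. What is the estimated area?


effective squares = 32 + 13 * 0.5 = 38.5
area = 38.5 * 4.0 = 154.0 km^2

154.0 km^2


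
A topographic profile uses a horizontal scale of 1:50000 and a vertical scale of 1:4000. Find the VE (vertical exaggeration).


VE = horizontal_scale / vertical_scale = 50000 / 4000 = 12.5

12.5x


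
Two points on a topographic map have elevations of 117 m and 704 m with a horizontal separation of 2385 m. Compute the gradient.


gradient = (704 - 117) / 2385 = 587 / 2385 = 0.2461

0.2461


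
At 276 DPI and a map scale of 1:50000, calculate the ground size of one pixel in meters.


pixel_cm = 2.54 / 276 ≈ 0.009203 cm
ground = pixel_cm * 50000 / 100 = 2.54 * 50000 / (276 * 100) = 127000 / 27600 ≈ 4.6 m

4.6 m


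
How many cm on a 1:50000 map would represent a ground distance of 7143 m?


map_cm = 7143 * 100 / 50000 = 14.286 cm ≈ 14.29 cm

14.29 cm


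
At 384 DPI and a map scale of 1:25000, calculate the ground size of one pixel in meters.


pixel_cm = 2.54 / 384 ≈ 0.006615 cm
ground = pixel_cm * 25000 / 100 = 2.54 * 25000 / (384 * 100) = 63500 / 38400 ≈ 1.65 m

1.65 m


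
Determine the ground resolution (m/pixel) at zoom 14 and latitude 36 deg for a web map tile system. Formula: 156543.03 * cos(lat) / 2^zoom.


res = 156543.03 * cos(36) / 2^14 = 156543.03 * 0.80901699 / 16384 = 7.73 m/pixel

7.73 m/pixel


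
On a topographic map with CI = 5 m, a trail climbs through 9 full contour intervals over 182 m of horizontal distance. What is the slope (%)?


elevation change = 9 * 5 = 45 m
slope = 45 / 182 * 100 = 24.7%

24.7%


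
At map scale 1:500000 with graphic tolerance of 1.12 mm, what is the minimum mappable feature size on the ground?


ground = 1.12 mm * 500000 / 1000 = 560.0 m

560.0 m


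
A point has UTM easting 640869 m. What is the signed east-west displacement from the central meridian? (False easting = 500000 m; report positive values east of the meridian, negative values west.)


displacement = 640869 - 500000 = 140869 m

140869 m


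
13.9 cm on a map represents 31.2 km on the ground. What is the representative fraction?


ground = 31.2 km = 3120000 cm; RF denominator = ground / map = 3120000 / 13.9 ≈ 224460; RF = 1:224460

1:224460


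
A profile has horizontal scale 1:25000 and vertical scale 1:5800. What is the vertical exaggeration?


VE = horizontal_scale / vertical_scale = 25000 / 5800 ≈ 4.3

4.3x


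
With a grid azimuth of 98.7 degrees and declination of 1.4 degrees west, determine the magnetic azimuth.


magnetic azimuth = grid azimuth - declination (east +ve)
mag_az = 98.7 - -1.4 = 100.1 degrees

100.1 degrees


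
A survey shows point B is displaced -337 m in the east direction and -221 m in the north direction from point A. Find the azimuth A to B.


az = atan2(-337, -221) = -123.3 deg
adjusted to 0-360: 236.7 degrees

236.7 degrees


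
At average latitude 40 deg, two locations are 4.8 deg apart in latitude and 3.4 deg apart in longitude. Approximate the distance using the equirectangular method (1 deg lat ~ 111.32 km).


dlat_km = 4.8 * 111.32 = 534.336
dlon_km = 3.4 * 111.32 * cos(40) ≈ 289.939
dist = sqrt(534.336^2 + 289.939^2) ≈ 607.9 km

607.9 km


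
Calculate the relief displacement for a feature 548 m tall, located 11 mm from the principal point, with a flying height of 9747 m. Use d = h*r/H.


d = h * r / H = 548 * 11 / 9747 = 0.62 mm

0.62 mm


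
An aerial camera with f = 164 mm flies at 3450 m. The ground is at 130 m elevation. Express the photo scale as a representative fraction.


scale = f / (H - h) = 164 mm / 3320 m = 164 / 3320000 = 1:20244

1:20244


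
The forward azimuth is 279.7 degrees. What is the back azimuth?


back azimuth = (279.7 + 180) mod 360 = 99.7 degrees

99.7 degrees


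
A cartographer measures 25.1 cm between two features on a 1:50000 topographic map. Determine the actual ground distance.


ground = 25.1 cm * 50000 / 100 = 12550.0 m = 12.55 km

12.55 km


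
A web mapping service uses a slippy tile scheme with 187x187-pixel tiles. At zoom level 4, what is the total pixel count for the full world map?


tiles per axis = 2^4 = 16
total tiles = 16^2 = 256
pixels per axis = 16 * 187 = 2992
total pixels = 2992^2 = 8952064

8952064 pixels


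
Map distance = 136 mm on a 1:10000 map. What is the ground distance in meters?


ground = 136 mm * 10000 / 1000 = 1360.0 m

1360.0 m


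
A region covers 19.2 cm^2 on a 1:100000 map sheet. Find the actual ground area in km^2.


ground_area = 19.2 * (100000/100)^2 = 19200000.0 m^2 = 19.2 km^2

19.2 km^2


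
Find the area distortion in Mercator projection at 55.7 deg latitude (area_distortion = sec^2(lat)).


area_distortion = 1/cos^2(55.7) = 3.149

3.149


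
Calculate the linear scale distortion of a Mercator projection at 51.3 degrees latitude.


SF = 1 / cos(51.3) = 1 / 0.625243 = 1.599

1.599


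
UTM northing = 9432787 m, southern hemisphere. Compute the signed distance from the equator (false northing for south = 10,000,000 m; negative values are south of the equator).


For southern: actual = 9432787 - 10000000 = -567213 m

-567213 m


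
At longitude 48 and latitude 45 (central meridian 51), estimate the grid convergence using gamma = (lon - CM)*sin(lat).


gamma = (48 - 51) * sin(45) = -3 * 0.707107 = -2.121 degrees

-2.121 degrees


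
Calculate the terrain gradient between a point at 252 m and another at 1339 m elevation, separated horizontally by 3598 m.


gradient = (1339 - 252) / 3598 = 1087 / 3598 = 0.3021

0.3021


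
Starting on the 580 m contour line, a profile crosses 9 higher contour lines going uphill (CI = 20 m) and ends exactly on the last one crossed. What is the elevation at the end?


elevation = 580 + 9 * 20 = 760 m

760 m


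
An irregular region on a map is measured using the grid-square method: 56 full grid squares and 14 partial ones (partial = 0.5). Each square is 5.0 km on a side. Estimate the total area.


effective squares = 56 + 14 * 0.5 = 63.0
area = 63.0 * 25.0 = 1575.0 km^2

1575.0 km^2


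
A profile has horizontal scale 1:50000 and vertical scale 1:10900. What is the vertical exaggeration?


VE = horizontal_scale / vertical_scale = 50000 / 10900 ≈ 4.6

4.6x


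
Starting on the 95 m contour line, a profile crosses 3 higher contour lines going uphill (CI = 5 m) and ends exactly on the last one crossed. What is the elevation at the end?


elevation = 95 + 3 * 5 = 110 m

110 m


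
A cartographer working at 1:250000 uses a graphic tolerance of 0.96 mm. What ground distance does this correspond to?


ground = 0.96 mm * 250000 / 1000 = 240.0 m

240.0 m


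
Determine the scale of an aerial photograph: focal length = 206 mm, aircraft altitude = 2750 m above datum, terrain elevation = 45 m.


scale = f / (H - h) = 206 mm / 2705 m = 206 / 2705000 = 1:13131

1:13131


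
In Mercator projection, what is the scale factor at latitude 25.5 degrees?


SF = 1 / cos(25.5) = 1 / 0.902585 = 1.108

1.108


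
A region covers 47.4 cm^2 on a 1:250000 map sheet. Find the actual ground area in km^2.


ground_area = 47.4 * (250000/100)^2 = 296250000.0 m^2 = 296.25 km^2

296.25 km^2


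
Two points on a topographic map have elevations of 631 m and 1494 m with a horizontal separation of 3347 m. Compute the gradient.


gradient = (1494 - 631) / 3347 = 863 / 3347 = 0.2578

0.2578


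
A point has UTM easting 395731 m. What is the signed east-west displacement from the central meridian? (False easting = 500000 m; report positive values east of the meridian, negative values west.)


displacement = 395731 - 500000 = -104269 m

-104269 m


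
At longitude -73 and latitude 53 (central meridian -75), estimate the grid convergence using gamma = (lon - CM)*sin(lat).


gamma = (-73 - -75) * sin(53) = 2 * 0.798636 = 1.597 degrees

1.597 degrees


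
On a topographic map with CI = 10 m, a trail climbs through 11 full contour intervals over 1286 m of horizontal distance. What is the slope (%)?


elevation change = 11 * 10 = 110 m
slope = 110 / 1286 * 100 = 8.6%

8.6%


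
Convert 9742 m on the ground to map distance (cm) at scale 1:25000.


map_cm = 9742 * 100 / 25000 = 38.968 cm ≈ 38.97 cm

38.97 cm


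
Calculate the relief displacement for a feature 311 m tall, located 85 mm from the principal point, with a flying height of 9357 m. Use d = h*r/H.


d = h * r / H = 311 * 85 / 9357 = 2.83 mm

2.83 mm


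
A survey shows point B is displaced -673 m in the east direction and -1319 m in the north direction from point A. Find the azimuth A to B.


az = atan2(-673, -1319) = -153.0 deg
adjusted to 0-360: 207.0 degrees

207.0 degrees


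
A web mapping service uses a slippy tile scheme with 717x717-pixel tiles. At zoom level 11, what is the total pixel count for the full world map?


tiles per axis = 2^11 = 2048
total tiles = 2048^2 = 4194304
pixels per axis = 2048 * 717 = 1468416
total pixels = 1468416^2 = 2156245549056

2156245549056 pixels


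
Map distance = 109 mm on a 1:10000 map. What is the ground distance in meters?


ground = 109 mm * 10000 / 1000 = 1090.0 m

1090.0 m


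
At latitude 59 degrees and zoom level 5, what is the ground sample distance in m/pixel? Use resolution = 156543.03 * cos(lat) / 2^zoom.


res = 156543.03 * cos(59) / 2^5 = 156543.03 * 0.51503807 / 32 = 2519.55 m/pixel

2519.55 m/pixel


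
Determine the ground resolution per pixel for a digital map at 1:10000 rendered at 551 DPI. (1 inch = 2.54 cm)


pixel_cm = 2.54 / 551 ≈ 0.00461 cm
ground = pixel_cm * 10000 / 100 = 2.54 * 10000 / (551 * 100) = 25400 / 55100 ≈ 0.46 m

0.46 m


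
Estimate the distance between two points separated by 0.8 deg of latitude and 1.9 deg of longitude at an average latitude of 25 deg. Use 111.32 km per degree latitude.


dlat_km = 0.8 * 111.32 = 89.056
dlon_km = 1.9 * 111.32 * cos(25) ≈ 191.691
dist = sqrt(89.056^2 + 191.691^2) ≈ 211.4 km

211.4 km


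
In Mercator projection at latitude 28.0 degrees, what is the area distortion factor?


area_distortion = 1/cos^2(28.0) = 1.283

1.283


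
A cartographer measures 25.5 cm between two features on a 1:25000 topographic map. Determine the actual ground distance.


ground = 25.5 cm * 25000 / 100 = 6375.0 m = 6.375 km

6.375 km


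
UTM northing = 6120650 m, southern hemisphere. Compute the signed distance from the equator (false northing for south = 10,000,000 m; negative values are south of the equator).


For southern: actual = 6120650 - 10000000 = -3879350 m

-3879350 m


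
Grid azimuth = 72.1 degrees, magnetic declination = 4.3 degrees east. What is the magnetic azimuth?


magnetic azimuth = grid azimuth - declination (east +ve)
mag_az = 72.1 - 4.3 = 67.8 degrees

67.8 degrees


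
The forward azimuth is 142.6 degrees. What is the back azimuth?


back azimuth = (142.6 + 180) mod 360 = 322.6 degrees

322.6 degrees


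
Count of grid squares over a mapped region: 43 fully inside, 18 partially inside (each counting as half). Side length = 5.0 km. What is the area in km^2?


effective squares = 43 + 18 * 0.5 = 52.0
area = 52.0 * 25.0 = 1300.0 km^2

1300.0 km^2


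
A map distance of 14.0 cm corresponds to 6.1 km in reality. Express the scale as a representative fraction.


ground = 6.1 km = 610000 cm; RF denominator = ground / map = 610000 / 14.0 ≈ 43571; RF = 1:43571

1:43571


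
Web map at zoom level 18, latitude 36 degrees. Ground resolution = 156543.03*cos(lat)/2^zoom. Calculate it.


res = 156543.03 * cos(36) / 2^18 = 156543.03 * 0.80901699 / 262144 = 0.48 m/pixel

0.48 m/pixel


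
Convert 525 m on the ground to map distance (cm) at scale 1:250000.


map_cm = 525 * 100 / 250000 = 0.21 cm

0.21 cm


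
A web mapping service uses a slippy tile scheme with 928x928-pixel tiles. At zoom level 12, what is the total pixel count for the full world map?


tiles per axis = 2^12 = 4096
total tiles = 4096^2 = 16777216
pixels per axis = 4096 * 928 = 3801088
total pixels = 3801088^2 = 14448269983744

14448269983744 pixels


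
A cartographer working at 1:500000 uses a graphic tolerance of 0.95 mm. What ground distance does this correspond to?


ground = 0.95 mm * 500000 / 1000 = 475.0 m

475.0 m


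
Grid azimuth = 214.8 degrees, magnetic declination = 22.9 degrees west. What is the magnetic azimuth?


magnetic azimuth = grid azimuth - declination (east +ve)
mag_az = 214.8 - -22.9 = 237.7 degrees

237.7 degrees


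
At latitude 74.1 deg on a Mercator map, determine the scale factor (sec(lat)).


SF = 1 / cos(74.1) = 1 / 0.273959 = 3.65

3.65


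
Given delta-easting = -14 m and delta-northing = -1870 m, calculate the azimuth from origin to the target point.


az = atan2(-14, -1870) = -179.6 deg
adjusted to 0-360: 180.4 degrees

180.4 degrees


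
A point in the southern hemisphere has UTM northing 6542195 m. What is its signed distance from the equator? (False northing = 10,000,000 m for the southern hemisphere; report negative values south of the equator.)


For southern: actual = 6542195 - 10000000 = -3457805 m

-3457805 m


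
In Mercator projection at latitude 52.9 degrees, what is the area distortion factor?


area_distortion = 1/cos^2(52.9) = 2.748

2.748


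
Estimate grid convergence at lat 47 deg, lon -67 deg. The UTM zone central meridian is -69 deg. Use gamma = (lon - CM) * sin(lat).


gamma = (-67 - -69) * sin(47) = 2 * 0.731354 = 1.463 degrees

1.463 degrees


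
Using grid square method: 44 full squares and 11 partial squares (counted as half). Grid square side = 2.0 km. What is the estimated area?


effective squares = 44 + 11 * 0.5 = 49.5
area = 49.5 * 4.0 = 198.0 km^2

198.0 km^2


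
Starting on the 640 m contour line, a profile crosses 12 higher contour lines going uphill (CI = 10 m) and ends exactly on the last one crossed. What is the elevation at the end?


elevation = 640 + 12 * 10 = 760 m

760 m


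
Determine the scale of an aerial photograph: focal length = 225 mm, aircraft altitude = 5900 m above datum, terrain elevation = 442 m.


scale = f / (H - h) = 225 mm / 5458 m = 225 / 5458000 = 1:24258

1:24258


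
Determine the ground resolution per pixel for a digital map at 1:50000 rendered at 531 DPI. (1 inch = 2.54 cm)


pixel_cm = 2.54 / 531 ≈ 0.004783 cm
ground = pixel_cm * 50000 / 100 = 2.54 * 50000 / (531 * 100) = 127000 / 53100 ≈ 2.39 m

2.39 m


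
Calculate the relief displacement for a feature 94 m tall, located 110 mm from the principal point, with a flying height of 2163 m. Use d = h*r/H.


d = h * r / H = 94 * 110 / 2163 = 4.78 mm

4.78 mm


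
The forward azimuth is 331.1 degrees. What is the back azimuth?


back azimuth = (331.1 + 180) mod 360 = 151.1 degrees

151.1 degrees


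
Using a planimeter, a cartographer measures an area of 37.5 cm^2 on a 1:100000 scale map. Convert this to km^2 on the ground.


ground_area = 37.5 * (100000/100)^2 = 37500000.0 m^2 = 37.5 km^2

37.5 km^2


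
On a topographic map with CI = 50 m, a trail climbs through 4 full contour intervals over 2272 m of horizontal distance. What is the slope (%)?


elevation change = 4 * 50 = 200 m
slope = 200 / 2272 * 100 = 8.8%

8.8%


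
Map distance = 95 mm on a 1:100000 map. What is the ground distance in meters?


ground = 95 mm * 100000 / 1000 = 9500.0 m

9500.0 m


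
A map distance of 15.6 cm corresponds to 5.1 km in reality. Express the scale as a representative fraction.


ground = 5.1 km = 510000 cm; RF denominator = ground / map = 510000 / 15.6 ≈ 32692; RF = 1:32692

1:32692


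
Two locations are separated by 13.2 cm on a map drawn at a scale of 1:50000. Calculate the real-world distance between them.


ground = 13.2 cm * 50000 / 100 = 6600.0 m = 6.6 km

6.6 km


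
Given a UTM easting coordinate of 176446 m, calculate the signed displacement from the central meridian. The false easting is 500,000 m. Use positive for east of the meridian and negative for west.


displacement = 176446 - 500000 = -323554 m

-323554 m


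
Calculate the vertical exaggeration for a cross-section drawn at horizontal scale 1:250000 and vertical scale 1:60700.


VE = horizontal_scale / vertical_scale = 250000 / 60700 ≈ 4.1

4.1x


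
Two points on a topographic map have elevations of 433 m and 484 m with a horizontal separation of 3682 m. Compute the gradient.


gradient = (484 - 433) / 3682 = 51 / 3682 = 0.0139

0.0139


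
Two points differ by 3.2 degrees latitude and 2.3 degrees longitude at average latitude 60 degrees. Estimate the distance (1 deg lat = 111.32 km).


dlat_km = 3.2 * 111.32 = 356.224
dlon_km = 2.3 * 111.32 * cos(60) ≈ 128.018
dist = sqrt(356.224^2 + 128.018^2) ≈ 378.5 km

378.5 km


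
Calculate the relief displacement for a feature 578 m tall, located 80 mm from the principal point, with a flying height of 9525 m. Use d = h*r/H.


d = h * r / H = 578 * 80 / 9525 = 4.85 mm

4.85 mm


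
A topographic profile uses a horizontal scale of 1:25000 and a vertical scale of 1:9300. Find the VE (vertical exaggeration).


VE = horizontal_scale / vertical_scale = 25000 / 9300 ≈ 2.7

2.7x


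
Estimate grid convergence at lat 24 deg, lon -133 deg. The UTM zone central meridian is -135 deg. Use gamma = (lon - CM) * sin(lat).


gamma = (-133 - -135) * sin(24) = 2 * 0.406737 = 0.813 degrees

0.813 degrees


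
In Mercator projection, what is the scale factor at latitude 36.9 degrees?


SF = 1 / cos(36.9) = 1 / 0.799685 = 1.25

1.25


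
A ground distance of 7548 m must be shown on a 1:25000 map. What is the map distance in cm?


map_cm = 7548 * 100 / 25000 = 30.192 cm ≈ 30.19 cm

30.19 cm


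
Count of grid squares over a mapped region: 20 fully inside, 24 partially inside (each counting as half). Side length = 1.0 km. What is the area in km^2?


effective squares = 20 + 24 * 0.5 = 32.0
area = 32.0 * 1.0 = 32.0 km^2

32.0 km^2


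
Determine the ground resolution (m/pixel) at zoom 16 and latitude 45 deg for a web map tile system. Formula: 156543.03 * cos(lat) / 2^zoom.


res = 156543.03 * cos(45) / 2^16 = 156543.03 * 0.70710678 / 65536 = 1.69 m/pixel

1.69 m/pixel


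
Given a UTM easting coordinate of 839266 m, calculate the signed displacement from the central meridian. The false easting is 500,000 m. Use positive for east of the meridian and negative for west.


displacement = 839266 - 500000 = 339266 m

339266 m


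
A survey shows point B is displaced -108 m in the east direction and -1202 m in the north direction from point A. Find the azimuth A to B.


az = atan2(-108, -1202) = -174.9 deg
adjusted to 0-360: 185.1 degrees

185.1 degrees


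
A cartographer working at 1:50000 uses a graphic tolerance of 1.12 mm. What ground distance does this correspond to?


ground = 1.12 mm * 50000 / 1000 = 56.0 m

56.0 m


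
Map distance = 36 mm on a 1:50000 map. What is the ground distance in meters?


ground = 36 mm * 50000 / 1000 = 1800.0 m

1800.0 m


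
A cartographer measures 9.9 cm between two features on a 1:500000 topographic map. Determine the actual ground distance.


ground = 9.9 cm * 500000 / 100 = 49500.0 m = 49.5 km

49.5 km


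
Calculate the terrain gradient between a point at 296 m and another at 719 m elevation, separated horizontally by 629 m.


gradient = (719 - 296) / 629 = 423 / 629 = 0.6725

0.6725


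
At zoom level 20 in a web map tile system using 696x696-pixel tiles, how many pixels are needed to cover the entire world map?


tiles per axis = 2^20 = 1048576
total tiles = 1048576^2 = 1099511627776
pixels per axis = 1048576 * 696 = 729808896
total pixels = 729808896^2 = 532621024680738816

532621024680738816 pixels


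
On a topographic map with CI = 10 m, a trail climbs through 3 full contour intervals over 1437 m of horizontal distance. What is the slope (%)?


elevation change = 3 * 10 = 30 m
slope = 30 / 1437 * 100 = 2.1%

2.1%


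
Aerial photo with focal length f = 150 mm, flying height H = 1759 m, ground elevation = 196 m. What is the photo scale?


scale = f / (H - h) = 150 mm / 1563 m = 150 / 1563000 = 1:10420

1:10420


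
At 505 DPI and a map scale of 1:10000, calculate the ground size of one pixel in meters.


pixel_cm = 2.54 / 505 ≈ 0.00503 cm
ground = pixel_cm * 10000 / 100 = 2.54 * 10000 / (505 * 100) = 25400 / 50500 ≈ 0.5 m

0.5 m


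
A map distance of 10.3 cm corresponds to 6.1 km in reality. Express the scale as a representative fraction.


ground = 6.1 km = 610000 cm; RF denominator = ground / map = 610000 / 10.3 ≈ 59223; RF = 1:59223

1:59223


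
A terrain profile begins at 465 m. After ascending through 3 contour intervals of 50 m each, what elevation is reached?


elevation = 465 + 3 * 50 = 615 m

615 m


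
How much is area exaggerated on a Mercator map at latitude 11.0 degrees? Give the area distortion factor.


area_distortion = 1/cos^2(11.0) = 1.038

1.038


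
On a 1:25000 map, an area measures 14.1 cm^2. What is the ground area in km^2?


ground_area = 14.1 * (25000/100)^2 = 881250.0 m^2 = 0.88125 km^2 ≈ 0.881 km^2

0.881 km^2


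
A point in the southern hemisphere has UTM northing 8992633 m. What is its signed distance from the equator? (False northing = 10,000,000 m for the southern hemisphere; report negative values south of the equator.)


For southern: actual = 8992633 - 10000000 = -1007367 m

-1007367 m


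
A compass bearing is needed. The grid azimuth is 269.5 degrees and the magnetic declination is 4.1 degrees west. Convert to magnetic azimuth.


magnetic azimuth = grid azimuth - declination (east +ve)
mag_az = 269.5 - -4.1 = 273.6 degrees

273.6 degrees


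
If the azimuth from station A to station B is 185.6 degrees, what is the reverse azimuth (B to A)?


back azimuth = (185.6 + 180) mod 360 = 5.6 degrees

5.6 degrees


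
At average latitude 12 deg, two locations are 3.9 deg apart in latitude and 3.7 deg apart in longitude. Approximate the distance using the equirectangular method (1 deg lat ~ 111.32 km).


dlat_km = 3.9 * 111.32 = 434.148
dlon_km = 3.7 * 111.32 * cos(12) ≈ 402.883
dist = sqrt(434.148^2 + 402.883^2) ≈ 592.3 km

592.3 km


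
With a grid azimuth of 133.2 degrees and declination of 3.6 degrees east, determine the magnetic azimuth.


magnetic azimuth = grid azimuth - declination (east +ve)
mag_az = 133.2 - 3.6 = 129.6 degrees

129.6 degrees


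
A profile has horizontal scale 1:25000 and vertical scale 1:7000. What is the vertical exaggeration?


VE = horizontal_scale / vertical_scale = 25000 / 7000 ≈ 3.6

3.6x


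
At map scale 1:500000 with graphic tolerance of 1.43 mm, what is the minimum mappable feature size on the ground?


ground = 1.43 mm * 500000 / 1000 = 715.0 m

715.0 m


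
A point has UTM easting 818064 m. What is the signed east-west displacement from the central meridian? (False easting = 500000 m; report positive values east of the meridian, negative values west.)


displacement = 818064 - 500000 = 318064 m

318064 m


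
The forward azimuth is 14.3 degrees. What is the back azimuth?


back azimuth = (14.3 + 180) mod 360 = 194.3 degrees

194.3 degrees


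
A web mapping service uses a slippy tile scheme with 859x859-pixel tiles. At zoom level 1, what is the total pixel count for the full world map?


tiles per axis = 2^1 = 2
total tiles = 2^2 = 4
pixels per axis = 2 * 859 = 1718
total pixels = 1718^2 = 2951524

2951524 pixels


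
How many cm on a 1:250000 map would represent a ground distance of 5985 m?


map_cm = 5985 * 100 / 250000 = 2.394 cm ≈ 2.39 cm

2.39 cm


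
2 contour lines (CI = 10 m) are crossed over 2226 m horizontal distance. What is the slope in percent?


elevation change = 2 * 10 = 20 m
slope = 20 / 2226 * 100 = 0.9%

0.9%


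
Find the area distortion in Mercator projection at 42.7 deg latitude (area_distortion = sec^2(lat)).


area_distortion = 1/cos^2(42.7) = 1.852

1.852


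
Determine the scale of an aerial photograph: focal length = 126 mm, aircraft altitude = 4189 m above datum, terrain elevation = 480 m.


scale = f / (H - h) = 126 mm / 3709 m = 126 / 3709000 = 1:29437

1:29437


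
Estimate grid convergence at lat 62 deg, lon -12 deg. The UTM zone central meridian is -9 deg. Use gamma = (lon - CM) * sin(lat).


gamma = (-12 - -9) * sin(62) = -3 * 0.882948 = -2.649 degrees

-2.649 degrees


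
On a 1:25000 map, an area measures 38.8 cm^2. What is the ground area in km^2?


ground_area = 38.8 * (25000/100)^2 = 2425000.0 m^2 = 2.425 km^2

2.425 km^2


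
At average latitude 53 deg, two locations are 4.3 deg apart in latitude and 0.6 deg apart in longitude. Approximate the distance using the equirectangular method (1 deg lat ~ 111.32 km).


dlat_km = 4.3 * 111.32 = 478.676
dlon_km = 0.6 * 111.32 * cos(53) ≈ 40.196
dist = sqrt(478.676^2 + 40.196^2) ≈ 480.4 km

480.4 km


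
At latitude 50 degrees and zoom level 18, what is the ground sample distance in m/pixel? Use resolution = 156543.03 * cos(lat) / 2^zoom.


res = 156543.03 * cos(50) / 2^18 = 156543.03 * 0.64278761 / 262144 = 0.38 m/pixel

0.38 m/pixel


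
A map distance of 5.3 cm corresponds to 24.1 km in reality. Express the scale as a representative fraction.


ground = 24.1 km = 2410000 cm; RF denominator = ground / map = 2410000 / 5.3 ≈ 454717; RF = 1:454717

1:454717


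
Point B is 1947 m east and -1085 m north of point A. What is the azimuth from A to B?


az = atan2(1947, -1085) = 119.1 deg
adjusted to 0-360: 119.1 degrees

119.1 degrees


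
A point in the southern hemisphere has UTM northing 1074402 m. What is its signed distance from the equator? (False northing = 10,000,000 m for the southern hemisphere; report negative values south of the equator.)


For southern: actual = 1074402 - 10000000 = -8925598 m

-8925598 m


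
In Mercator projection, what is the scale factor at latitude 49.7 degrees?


SF = 1 / cos(49.7) = 1 / 0.64679 = 1.546

1.546


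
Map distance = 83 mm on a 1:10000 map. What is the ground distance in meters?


ground = 83 mm * 10000 / 1000 = 830.0 m

830.0 m


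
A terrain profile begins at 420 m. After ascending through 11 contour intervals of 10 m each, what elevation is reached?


elevation = 420 + 11 * 10 = 530 m

530 m


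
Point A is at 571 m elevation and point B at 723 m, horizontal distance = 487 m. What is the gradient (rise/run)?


gradient = (723 - 571) / 487 = 152 / 487 = 0.3121

0.3121


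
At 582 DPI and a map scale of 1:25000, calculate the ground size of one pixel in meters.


pixel_cm = 2.54 / 582 ≈ 0.004364 cm
ground = pixel_cm * 25000 / 100 = 2.54 * 25000 / (582 * 100) = 63500 / 58200 ≈ 1.09 m

1.09 m


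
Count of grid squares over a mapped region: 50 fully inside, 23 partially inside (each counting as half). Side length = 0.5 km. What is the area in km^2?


effective squares = 50 + 23 * 0.5 = 61.5
area = 61.5 * 0.25 = 15.375 km^2

15.375 km^2


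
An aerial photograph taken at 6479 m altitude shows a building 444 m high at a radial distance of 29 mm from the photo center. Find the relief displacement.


d = h * r / H = 444 * 29 / 6479 = 1.99 mm

1.99 mm


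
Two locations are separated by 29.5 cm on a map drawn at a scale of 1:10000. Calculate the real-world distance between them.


ground = 29.5 cm * 10000 / 100 = 2950.0 m = 2.95 km

2.95 km


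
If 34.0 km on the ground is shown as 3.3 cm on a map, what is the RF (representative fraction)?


ground = 34.0 km = 3400000 cm; RF denominator = ground / map = 3400000 / 3.3 ≈ 1030303; RF = 1:1030303

1:1030303


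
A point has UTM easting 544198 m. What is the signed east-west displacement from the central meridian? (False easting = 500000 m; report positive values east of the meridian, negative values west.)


displacement = 544198 - 500000 = 44198 m

44198 m


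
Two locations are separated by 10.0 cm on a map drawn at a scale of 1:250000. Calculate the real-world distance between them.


ground = 10.0 cm * 250000 / 100 = 25000.0 m = 25.0 km

25.0 km


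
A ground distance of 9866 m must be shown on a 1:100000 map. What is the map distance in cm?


map_cm = 9866 * 100 / 100000 = 9.866 cm ≈ 9.87 cm

9.87 cm


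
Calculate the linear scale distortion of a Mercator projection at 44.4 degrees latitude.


SF = 1 / cos(44.4) = 1 / 0.714473 = 1.4

1.4


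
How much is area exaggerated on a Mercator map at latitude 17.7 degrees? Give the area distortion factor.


area_distortion = 1/cos^2(17.7) = 1.102

1.102


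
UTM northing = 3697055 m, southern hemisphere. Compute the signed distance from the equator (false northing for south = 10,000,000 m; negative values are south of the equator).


For southern: actual = 3697055 - 10000000 = -6302945 m

-6302945 m


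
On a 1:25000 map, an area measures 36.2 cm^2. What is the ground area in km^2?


ground_area = 36.2 * (25000/100)^2 = 2262500.0 m^2 = 2.2625 km^2 ≈ 2.263 km^2

2.263 km^2


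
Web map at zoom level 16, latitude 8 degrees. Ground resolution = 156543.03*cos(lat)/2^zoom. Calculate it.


res = 156543.03 * cos(8) / 2^16 = 156543.03 * 0.99026807 / 65536 = 2.37 m/pixel

2.37 m/pixel


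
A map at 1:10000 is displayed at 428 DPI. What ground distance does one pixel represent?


pixel_cm = 2.54 / 428 ≈ 0.005935 cm
ground = pixel_cm * 10000 / 100 = 2.54 * 10000 / (428 * 100) = 25400 / 42800 ≈ 0.59 m

0.59 m


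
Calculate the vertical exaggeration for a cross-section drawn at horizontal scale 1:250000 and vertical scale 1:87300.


VE = horizontal_scale / vertical_scale = 250000 / 87300 ≈ 2.9

2.9x
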